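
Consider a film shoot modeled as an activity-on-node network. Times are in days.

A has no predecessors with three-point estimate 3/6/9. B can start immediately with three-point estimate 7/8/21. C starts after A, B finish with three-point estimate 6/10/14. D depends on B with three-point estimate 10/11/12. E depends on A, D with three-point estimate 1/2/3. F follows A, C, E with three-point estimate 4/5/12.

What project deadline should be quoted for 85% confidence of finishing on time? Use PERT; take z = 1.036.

31.8 days

te_A = (3 + 4·6 + 9)/6 = 36/6 = 6; σ²_A = ((9−3)/6)² = 1.000
te_B = (7 + 4·8 + 21)/6 = 60/6 = 10; σ²_B = ((21−7)/6)² = 5.444
te_C = (6 + 4·10 + 14)/6 = 60/6 = 10; σ²_C = ((14−6)/6)² = 1.778
te_D = (10 + 4·11 + 12)/6 = 66/6 = 11; σ²_D = ((12−10)/6)² = 0.111
te_E = (1 + 4·2 + 3)/6 = 12/6 = 2; σ²_E = ((3−1)/6)² = 0.111
te_F = (4 + 4·5 + 12)/6 = 36/6 = 6; σ²_F = ((12−4)/6)² = 1.778

Forward pass:
ES_A = 0; EF_A = 6
ES_B = 0; EF_B = 10
ES_C = max(EF_A=6, EF_B=10) = 10; EF_C = 10+10 = 20
ES_D = 10; EF_D = 10+11 = 21
ES_E = max(EF_A=6, EF_D=21) = 21; EF_E = 21+2 = 23
ES_F = max(EF_A=6, EF_C=20, EF_E=23) = 23; EF_F = 23+6 = 29
Expected project duration μ = 29 days. Critical path: B → D → E → F.

Variance along critical path = 5.444 + 0.111 + 0.111 + 1.778 = 7.444; σ = 2.728 days.
D = μ + z·σ = 29 + 1.036·2.728 = 31.8 days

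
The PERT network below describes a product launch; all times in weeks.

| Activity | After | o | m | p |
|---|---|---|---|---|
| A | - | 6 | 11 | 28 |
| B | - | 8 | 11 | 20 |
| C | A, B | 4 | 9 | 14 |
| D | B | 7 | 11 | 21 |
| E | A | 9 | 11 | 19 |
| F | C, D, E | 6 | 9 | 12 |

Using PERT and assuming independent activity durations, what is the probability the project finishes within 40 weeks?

te_A = (6 + 4·11 + 28)/6 = 78/6 = 13; σ²_A = ((28−6)/6)² = 13.444
te_B = (8 + 4·11 + 20)/6 = 72/6 = 12; σ²_B = ((20−8)/6)² = 4.000
te_C = (4 + 4·9 + 14)/6 = 54/6 = 9; σ²_C = ((14−4)/6)² = 2.778
te_D = (7 + 4·11 + 21)/6 = 72/6 = 12; σ²_D = ((21−7)/6)² = 5.444
te_E = (9 + 4·11 + 19)/6 = 72/6 = 12; σ²_E = ((19−9)/6)² = 2.778
te_F = (6 + 4·9 + 12)/6 = 54/6 = 9; σ²_F = ((12−6)/6)² = 1.000

Forward pass:
ES_A = 0; EF_A = 13
ES_B = 0; EF_B = 12
ES_C = max(EF_A=13, EF_B=12) = 13; EF_C = 13+9 = 22
ES_D = 12; EF_D = 12+12 = 24
ES_E = 13; EF_E = 13+12 = 25
ES_F = max(EF_C=22, EF_D=24, EF_E=25) = 25; EF_F = 25+9 = 34
Expected project duration μ = 34 weeks. Critical path: A → E → F.

Variance along critical path = 13.444 + 2.778 + 1.000 = 17.222; σ = √17.222 = 4.150 weeks.
Z = (40 − 34) / 4.150 = 1.446
P(T ≤ 40) = Φ(1.446) ≈ 0.926

0.926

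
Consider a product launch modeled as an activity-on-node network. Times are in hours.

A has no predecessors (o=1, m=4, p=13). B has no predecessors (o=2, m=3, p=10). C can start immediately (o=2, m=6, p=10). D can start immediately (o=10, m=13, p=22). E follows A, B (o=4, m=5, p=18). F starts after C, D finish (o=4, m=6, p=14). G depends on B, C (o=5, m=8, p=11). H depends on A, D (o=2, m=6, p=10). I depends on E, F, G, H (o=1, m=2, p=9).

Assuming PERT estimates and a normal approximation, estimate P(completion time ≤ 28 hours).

0.914

te_A = (1 + 4·4 + 13)/6 = 30/6 = 5; σ²_A = ((13−1)/6)² = 4.000
te_B = (2 + 4·3 + 10)/6 = 24/6 = 4; σ²_B = ((10−2)/6)² = 1.778
te_C = (2 + 4·6 + 10)/6 = 36/6 = 6; σ²_C = ((10−2)/6)² = 1.778
te_D = (10 + 4·13 + 22)/6 = 84/6 = 14; σ²_D = ((22−10)/6)² = 4.000
te_E = (4 + 4·5 + 18)/6 = 42/6 = 7; σ²_E = ((18−4)/6)² = 5.444
te_F = (4 + 4·6 + 14)/6 = 42/6 = 7; σ²_F = ((14−4)/6)² = 2.778
te_G = (5 + 4·8 + 11)/6 = 48/6 = 8; σ²_G = ((11−5)/6)² = 1.000
te_H = (2 + 4·6 + 10)/6 = 36/6 = 6; σ²_H = ((10−2)/6)² = 1.778
te_I = (1 + 4·2 + 9)/6 = 18/6 = 3; σ²_I = ((9−1)/6)² = 1.778

Forward pass:
ES_A = 0; EF_A = 5
ES_B = 0; EF_B = 4
ES_C = 0; EF_C = 6
ES_D = 0; EF_D = 14
ES_E = max(EF_A=5, EF_B=4) = 5; EF_E = 5+7 = 12
ES_F = max(EF_C=6, EF_D=14) = 14; EF_F = 14+7 = 21
ES_G = max(EF_B=4, EF_C=6) = 6; EF_G = 6+8 = 14
ES_H = max(EF_A=5, EF_D=14) = 14; EF_H = 14+6 = 20
ES_I = max(EF_E=12, EF_F=21, EF_G=14, EF_H=20) = 21; EF_I = 21+3 = 24
Expected project duration μ = 24 hours. Critical path: D → F → I.

Variance along critical path = 4.000 + 2.778 + 1.778 = 8.556; σ = √8.556 = 2.925 hours.
Z = (28 − 24) / 2.925 = 1.368
P(T ≤ 28) = Φ(1.368) ≈ 0.914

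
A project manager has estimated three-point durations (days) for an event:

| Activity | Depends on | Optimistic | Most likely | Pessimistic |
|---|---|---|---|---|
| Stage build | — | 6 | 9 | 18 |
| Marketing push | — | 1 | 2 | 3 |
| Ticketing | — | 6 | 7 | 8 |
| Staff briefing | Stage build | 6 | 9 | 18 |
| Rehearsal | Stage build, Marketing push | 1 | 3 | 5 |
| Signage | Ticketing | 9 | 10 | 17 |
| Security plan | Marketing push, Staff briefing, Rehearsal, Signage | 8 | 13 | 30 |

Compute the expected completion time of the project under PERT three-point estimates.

35 days

te_Stage build = (6 + 4·9 + 18)/6 = 60/6 = 10
te_Marketing push = (1 + 4·2 + 3)/6 = 12/6 = 2
te_Ticketing = (6 + 4·7 + 8)/6 = 42/6 = 7
te_Staff briefing = (6 + 4·9 + 18)/6 = 60/6 = 10
te_Rehearsal = (1 + 4·3 + 5)/6 = 18/6 = 3
te_Signage = (9 + 4·10 + 17)/6 = 66/6 = 11
te_Security plan = (8 + 4·13 + 30)/6 = 90/6 = 15

Forward pass:
ES_Stage build = 0; EF_Stage build = 10
ES_Marketing push = 0; EF_Marketing push = 2
ES_Ticketing = 0; EF_Ticketing = 7
ES_Staff briefing = 10; EF_Staff briefing = 10+10 = 20
ES_Rehearsal = max(EF_Stage build=10, EF_Marketing push=2) = 10; EF_Rehearsal = 10+3 = 13
ES_Signage = 7; EF_Signage = 7+11 = 18
ES_Security plan = max(EF_Marketing push=2, EF_Staff briefing=20, EF_Rehearsal=13, EF_Signage=18) = 20; EF_Security plan = 20+15 = 35
Expected project duration μ = 35 days. Critical path: Stage build → Staff briefing → Security plan.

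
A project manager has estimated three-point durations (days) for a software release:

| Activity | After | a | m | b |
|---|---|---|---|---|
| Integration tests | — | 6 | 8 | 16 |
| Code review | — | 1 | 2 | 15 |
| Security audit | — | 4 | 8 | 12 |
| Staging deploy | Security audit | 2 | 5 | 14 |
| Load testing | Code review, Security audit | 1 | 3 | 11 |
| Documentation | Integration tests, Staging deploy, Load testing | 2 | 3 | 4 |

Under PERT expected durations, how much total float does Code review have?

6 days

te_Integration tests = (6 + 4·8 + 16)/6 = 54/6 = 9
te_Code review = (1 + 4·2 + 15)/6 = 24/6 = 4
te_Security audit = (4 + 4·8 + 12)/6 = 48/6 = 8
te_Staging deploy = (2 + 4·5 + 14)/6 = 36/6 = 6
te_Load testing = (1 + 4·3 + 11)/6 = 24/6 = 4
te_Documentation = (2 + 4·3 + 4)/6 = 18/6 = 3

Forward pass:
ES_Integration tests = 0; EF_Integration tests = 9
ES_Code review = 0; EF_Code review = 4
ES_Security audit = 0; EF_Security audit = 8
ES_Staging deploy = 8; EF_Staging deploy = 8+6 = 14
ES_Load testing = max(EF_Code review=4, EF_Security audit=8) = 8; EF_Load testing = 8+4 = 12
ES_Documentation = max(EF_Integration tests=9, EF_Staging deploy=14, EF_Load testing=12) = 14; EF_Documentation = 14+3 = 17
Expected project duration μ = 17 days. Critical path: Security audit → Staging deploy → Documentation.

Backward pass:
LF_Documentation = 17; LS_Documentation = 17−3 = 14
LF_Load testing = LS_Documentation = 14; LS_Load testing = 14−4 = 10
LF_Staging deploy = LS_Documentation = 14; LS_Staging deploy = 14−6 = 8
LF_Security audit = min(LS_Staging deploy=8, LS_Load testing=10) = 8; LS_Security audit = 8−8 = 0
LF_Code review = LS_Load testing = 10; LS_Code review = 10−4 = 6
LF_Integration tests = LS_Documentation = 14; LS_Integration tests = 14−9 = 5
Slack_Code review = LS_Code review − ES_Code review = 6 − 0 = 6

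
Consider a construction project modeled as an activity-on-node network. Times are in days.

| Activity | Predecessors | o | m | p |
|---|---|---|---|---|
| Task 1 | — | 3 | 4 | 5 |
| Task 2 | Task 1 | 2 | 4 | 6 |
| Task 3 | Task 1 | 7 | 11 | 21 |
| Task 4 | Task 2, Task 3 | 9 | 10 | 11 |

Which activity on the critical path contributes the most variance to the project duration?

Task 3

te_Task 1 = (3 + 4·4 + 5)/6 = 24/6 = 4; σ²_Task 1 = ((5−3)/6)² = 0.111
te_Task 2 = (2 + 4·4 + 6)/6 = 24/6 = 4; σ²_Task 2 = ((6−2)/6)² = 0.444
te_Task 3 = (7 + 4·11 + 21)/6 = 72/6 = 12; σ²_Task 3 = ((21−7)/6)² = 5.444
te_Task 4 = (9 + 4·10 + 11)/6 = 60/6 = 10; σ²_Task 4 = ((11−9)/6)² = 0.111

Forward pass:
ES_Task 1 = 0; EF_Task 1 = 4
ES_Task 2 = 4; EF_Task 2 = 4+4 = 8
ES_Task 3 = 4; EF_Task 3 = 4+12 = 16
ES_Task 4 = max(EF_Task 2=8, EF_Task 3=16) = 16; EF_Task 4 = 16+10 = 26
Expected project duration μ = 26 days. Critical path: Task 1 → Task 3 → Task 4.

Variances on critical path: σ²_Task 1=0.111, σ²_Task 3=5.444, σ²_Task 4=0.111.
Largest is σ²_Task 3 = 5.444.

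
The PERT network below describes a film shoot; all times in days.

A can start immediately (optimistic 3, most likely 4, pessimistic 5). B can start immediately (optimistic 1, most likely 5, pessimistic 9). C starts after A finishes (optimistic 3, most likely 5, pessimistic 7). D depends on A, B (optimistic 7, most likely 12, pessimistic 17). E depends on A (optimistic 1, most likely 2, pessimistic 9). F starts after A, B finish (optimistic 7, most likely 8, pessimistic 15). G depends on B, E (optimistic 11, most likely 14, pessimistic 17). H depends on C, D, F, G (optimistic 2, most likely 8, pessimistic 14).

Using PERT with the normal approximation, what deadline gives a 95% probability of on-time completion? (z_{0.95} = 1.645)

te_A = (3 + 4·4 + 5)/6 = 24/6 = 4; σ²_A = ((5−3)/6)² = 0.111
te_B = (1 + 4·5 + 9)/6 = 30/6 = 5; σ²_B = ((9−1)/6)² = 1.778
te_C = (3 + 4·5 + 7)/6 = 30/6 = 5; σ²_C = ((7−3)/6)² = 0.444
te_D = (7 + 4·12 + 17)/6 = 72/6 = 12; σ²_D = ((17−7)/6)² = 2.778
te_E = (1 + 4·2 + 9)/6 = 18/6 = 3; σ²_E = ((9−1)/6)² = 1.778
te_F = (7 + 4·8 + 15)/6 = 54/6 = 9; σ²_F = ((15−7)/6)² = 1.778
te_G = (11 + 4·14 + 17)/6 = 84/6 = 14; σ²_G = ((17−11)/6)² = 1.000
te_H = (2 + 4·8 + 14)/6 = 48/6 = 8; σ²_H = ((14−2)/6)² = 4.000

Forward pass:
ES_A = 0; EF_A = 4
ES_B = 0; EF_B = 5
ES_C = 4; EF_C = 4+5 = 9
ES_D = max(EF_A=4, EF_B=5) = 5; EF_D = 5+12 = 17
ES_E = 4; EF_E = 4+3 = 7
ES_F = max(EF_A=4, EF_B=5) = 5; EF_F = 5+9 = 14
ES_G = max(EF_B=5, EF_E=7) = 7; EF_G = 7+14 = 21
ES_H = max(EF_C=9, EF_D=17, EF_F=14, EF_G=21) = 21; EF_H = 21+8 = 29
Expected project duration μ = 29 days. Critical path: A → E → G → H.

Variance along critical path = 0.111 + 1.778 + 1.000 + 4.000 = 6.889; σ = 2.625 days.
D = μ + z·σ = 29 + 1.645·2.625 = 33.3 days

33.3 days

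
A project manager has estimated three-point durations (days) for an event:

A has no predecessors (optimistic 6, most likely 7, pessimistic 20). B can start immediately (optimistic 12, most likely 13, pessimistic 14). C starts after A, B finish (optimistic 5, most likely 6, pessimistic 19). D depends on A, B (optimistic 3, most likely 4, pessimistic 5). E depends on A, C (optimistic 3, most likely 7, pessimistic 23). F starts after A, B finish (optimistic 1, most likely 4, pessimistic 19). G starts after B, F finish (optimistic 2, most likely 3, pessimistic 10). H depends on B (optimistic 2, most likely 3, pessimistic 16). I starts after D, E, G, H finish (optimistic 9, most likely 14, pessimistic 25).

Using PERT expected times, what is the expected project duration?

te_A = (6 + 4·7 + 20)/6 = 54/6 = 9
te_B = (12 + 4·13 + 14)/6 = 78/6 = 13
te_C = (5 + 4·6 + 19)/6 = 48/6 = 8
te_D = (3 + 4·4 + 5)/6 = 24/6 = 4
te_E = (3 + 4·7 + 23)/6 = 54/6 = 9
te_F = (1 + 4·4 + 19)/6 = 36/6 = 6
te_G = (2 + 4·3 + 10)/6 = 24/6 = 4
te_H = (2 + 4·3 + 16)/6 = 30/6 = 5
te_I = (9 + 4·14 + 25)/6 = 90/6 = 15

Forward pass:
ES_A = 0; EF_A = 9
ES_B = 0; EF_B = 13
ES_C = max(EF_A=9, EF_B=13) = 13; EF_C = 13+8 = 21
ES_D = max(EF_A=9, EF_B=13) = 13; EF_D = 13+4 = 17
ES_E = max(EF_A=9, EF_C=21) = 21; EF_E = 21+9 = 30
ES_F = max(EF_A=9, EF_B=13) = 13; EF_F = 13+6 = 19
ES_G = max(EF_B=13, EF_F=19) = 19; EF_G = 19+4 = 23
ES_H = 13; EF_H = 13+5 = 18
ES_I = max(EF_D=17, EF_E=30, EF_G=23, EF_H=18) = 30; EF_I = 30+15 = 45
Expected project duration μ = 45 days. Critical path: B → C → E → I.

45 days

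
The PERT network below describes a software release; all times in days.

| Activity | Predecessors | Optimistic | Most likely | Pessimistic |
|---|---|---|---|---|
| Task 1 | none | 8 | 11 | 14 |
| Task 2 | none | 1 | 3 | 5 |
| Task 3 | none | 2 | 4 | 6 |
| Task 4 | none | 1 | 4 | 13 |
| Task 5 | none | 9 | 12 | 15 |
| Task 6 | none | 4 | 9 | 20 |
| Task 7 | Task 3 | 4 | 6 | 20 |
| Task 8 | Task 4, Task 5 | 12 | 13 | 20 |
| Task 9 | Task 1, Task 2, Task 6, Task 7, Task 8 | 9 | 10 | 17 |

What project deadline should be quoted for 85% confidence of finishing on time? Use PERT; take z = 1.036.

39.2 days

te_Task 1 = (8 + 4·11 + 14)/6 = 66/6 = 11; σ²_Task 1 = ((14−8)/6)² = 1.000
te_Task 2 = (1 + 4·3 + 5)/6 = 18/6 = 3; σ²_Task 2 = ((5−1)/6)² = 0.444
te_Task 3 = (2 + 4·4 + 6)/6 = 24/6 = 4; σ²_Task 3 = ((6−2)/6)² = 0.444
te_Task 4 = (1 + 4·4 + 13)/6 = 30/6 = 5; σ²_Task 4 = ((13−1)/6)² = 4.000
te_Task 5 = (9 + 4·12 + 15)/6 = 72/6 = 12; σ²_Task 5 = ((15−9)/6)² = 1.000
te_Task 6 = (4 + 4·9 + 20)/6 = 60/6 = 10; σ²_Task 6 = ((20−4)/6)² = 7.111
te_Task 7 = (4 + 4·6 + 20)/6 = 48/6 = 8; σ²_Task 7 = ((20−4)/6)² = 7.111
te_Task 8 = (12 + 4·13 + 20)/6 = 84/6 = 14; σ²_Task 8 = ((20−12)/6)² = 1.778
te_Task 9 = (9 + 4·10 + 17)/6 = 66/6 = 11; σ²_Task 9 = ((17−9)/6)² = 1.778

Forward pass:
ES_Task 1 = 0; EF_Task 1 = 11
ES_Task 2 = 0; EF_Task 2 = 3
ES_Task 3 = 0; EF_Task 3 = 4
ES_Task 4 = 0; EF_Task 4 = 5
ES_Task 5 = 0; EF_Task 5 = 12
ES_Task 6 = 0; EF_Task 6 = 10
ES_Task 7 = 4; EF_Task 7 = 4+8 = 12
ES_Task 8 = max(EF_Task 4=5, EF_Task 5=12) = 12; EF_Task 8 = 12+14 = 26
ES_Task 9 = max(EF_Task 1=11, EF_Task 2=3, EF_Task 6=10, EF_Task 7=12, EF_Task 8=26) = 26; EF_Task 9 = 26+11 = 37
Expected project duration μ = 37 days. Critical path: Task 5 → Task 8 → Task 9.

Variance along critical path = 1.000 + 1.778 + 1.778 = 4.556; σ = 2.134 days.
D = μ + z·σ = 37 + 1.036·2.134 = 39.2 days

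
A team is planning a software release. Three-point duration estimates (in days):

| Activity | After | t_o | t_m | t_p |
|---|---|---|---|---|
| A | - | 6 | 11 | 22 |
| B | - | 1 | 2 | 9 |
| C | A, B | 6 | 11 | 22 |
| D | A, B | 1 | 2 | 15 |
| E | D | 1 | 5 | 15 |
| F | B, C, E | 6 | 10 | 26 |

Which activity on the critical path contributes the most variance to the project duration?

te_A = (6 + 4·11 + 22)/6 = 72/6 = 12; σ²_A = ((22−6)/6)² = 7.111
te_B = (1 + 4·2 + 9)/6 = 18/6 = 3; σ²_B = ((9−1)/6)² = 1.778
te_C = (6 + 4·11 + 22)/6 = 72/6 = 12; σ²_C = ((22−6)/6)² = 7.111
te_D = (1 + 4·2 + 15)/6 = 24/6 = 4; σ²_D = ((15−1)/6)² = 5.444
te_E = (1 + 4·5 + 15)/6 = 36/6 = 6; σ²_E = ((15−1)/6)² = 5.444
te_F = (6 + 4·10 + 26)/6 = 72/6 = 12; σ²_F = ((26−6)/6)² = 11.111

Forward pass:
ES_A = 0; EF_A = 12
ES_B = 0; EF_B = 3
ES_C = max(EF_A=12, EF_B=3) = 12; EF_C = 12+12 = 24
ES_D = max(EF_A=12, EF_B=3) = 12; EF_D = 12+4 = 16
ES_E = 16; EF_E = 16+6 = 22
ES_F = max(EF_B=3, EF_C=24, EF_E=22) = 24; EF_F = 24+12 = 36
Expected project duration μ = 36 days. Critical path: A → C → F.

Variances on critical path: σ²_A=7.111, σ²_C=7.111, σ²_F=11.111.
Largest is σ²_F = 11.111.

F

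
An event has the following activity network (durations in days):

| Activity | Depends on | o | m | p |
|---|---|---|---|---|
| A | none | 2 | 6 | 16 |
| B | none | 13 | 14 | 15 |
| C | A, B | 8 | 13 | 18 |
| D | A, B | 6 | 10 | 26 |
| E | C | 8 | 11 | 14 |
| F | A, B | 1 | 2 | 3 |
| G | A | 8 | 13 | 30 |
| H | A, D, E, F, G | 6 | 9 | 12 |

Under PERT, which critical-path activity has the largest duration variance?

C

te_A = (2 + 4·6 + 16)/6 = 42/6 = 7; σ²_A = ((16−2)/6)² = 5.444
te_B = (13 + 4·14 + 15)/6 = 84/6 = 14; σ²_B = ((15−13)/6)² = 0.111
te_C = (8 + 4·13 + 18)/6 = 78/6 = 13; σ²_C = ((18−8)/6)² = 2.778
te_D = (6 + 4·10 + 26)/6 = 72/6 = 12; σ²_D = ((26−6)/6)² = 11.111
te_E = (8 + 4·11 + 14)/6 = 66/6 = 11; σ²_E = ((14−8)/6)² = 1.000
te_F = (1 + 4·2 + 3)/6 = 12/6 = 2; σ²_F = ((3−1)/6)² = 0.111
te_G = (8 + 4·13 + 30)/6 = 90/6 = 15; σ²_G = ((30−8)/6)² = 13.444
te_H = (6 + 4·9 + 12)/6 = 54/6 = 9; σ²_H = ((12−6)/6)² = 1.000

Forward pass:
ES_A = 0; EF_A = 7
ES_B = 0; EF_B = 14
ES_C = max(EF_A=7, EF_B=14) = 14; EF_C = 14+13 = 27
ES_D = max(EF_A=7, EF_B=14) = 14; EF_D = 14+12 = 26
ES_E = 27; EF_E = 27+11 = 38
ES_F = max(EF_A=7, EF_B=14) = 14; EF_F = 14+2 = 16
ES_G = 7; EF_G = 7+15 = 22
ES_H = max(EF_A=7, EF_D=26, EF_E=38, EF_F=16, EF_G=22) = 38; EF_H = 38+9 = 47
Expected project duration μ = 47 days. Critical path: B → C → E → H.

Variances on critical path: σ²_B=0.111, σ²_C=2.778, σ²_E=1.000, σ²_H=1.000.
Largest is σ²_C = 2.778.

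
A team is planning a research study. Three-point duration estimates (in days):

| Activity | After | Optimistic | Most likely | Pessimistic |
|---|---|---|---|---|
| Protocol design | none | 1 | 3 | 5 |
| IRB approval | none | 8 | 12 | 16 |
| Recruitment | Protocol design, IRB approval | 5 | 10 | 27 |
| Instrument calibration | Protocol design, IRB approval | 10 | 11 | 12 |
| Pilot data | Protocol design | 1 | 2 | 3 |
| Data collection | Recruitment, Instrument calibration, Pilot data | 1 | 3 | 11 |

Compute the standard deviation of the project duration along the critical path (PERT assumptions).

4.24 days

te_Protocol design = (1 + 4·3 + 5)/6 = 18/6 = 3; σ²_Protocol design = ((5−1)/6)² = 0.444
te_IRB approval = (8 + 4·12 + 16)/6 = 72/6 = 12; σ²_IRB approval = ((16−8)/6)² = 1.778
te_Recruitment = (5 + 4·10 + 27)/6 = 72/6 = 12; σ²_Recruitment = ((27−5)/6)² = 13.444
te_Instrument calibration = (10 + 4·11 + 12)/6 = 66/6 = 11; σ²_Instrument calibration = ((12−10)/6)² = 0.111
te_Pilot data = (1 + 4·2 + 3)/6 = 12/6 = 2; σ²_Pilot data = ((3−1)/6)² = 0.111
te_Data collection = (1 + 4·3 + 11)/6 = 24/6 = 4; σ²_Data collection = ((11−1)/6)² = 2.778

Forward pass:
ES_Protocol design = 0; EF_Protocol design = 3
ES_IRB approval = 0; EF_IRB approval = 12
ES_Recruitment = max(EF_Protocol design=3, EF_IRB approval=12) = 12; EF_Recruitment = 12+12 = 24
ES_Instrument calibration = max(EF_Protocol design=3, EF_IRB approval=12) = 12; EF_Instrument calibration = 12+11 = 23
ES_Pilot data = 3; EF_Pilot data = 3+2 = 5
ES_Data collection = max(EF_Recruitment=24, EF_Instrument calibration=23, EF_Pilot data=5) = 24; EF_Data collection = 24+4 = 28
Expected project duration μ = 28 days. Critical path: IRB approval → Recruitment → Data collection.

Variance along critical path = 1.778 + 13.444 + 2.778 = 18.000
σ = √18.000 = 4.243 days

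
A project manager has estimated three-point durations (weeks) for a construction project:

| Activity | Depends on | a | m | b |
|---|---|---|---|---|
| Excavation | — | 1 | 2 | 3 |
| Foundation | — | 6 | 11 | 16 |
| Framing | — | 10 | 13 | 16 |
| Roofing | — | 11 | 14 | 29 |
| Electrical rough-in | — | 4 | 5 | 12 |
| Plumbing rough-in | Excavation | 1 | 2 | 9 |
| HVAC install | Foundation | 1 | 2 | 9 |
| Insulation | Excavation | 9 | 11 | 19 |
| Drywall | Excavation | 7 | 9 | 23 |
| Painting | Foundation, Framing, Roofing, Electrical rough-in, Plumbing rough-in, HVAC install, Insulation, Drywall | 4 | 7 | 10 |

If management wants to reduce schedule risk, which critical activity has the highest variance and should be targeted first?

te_Excavation = (1 + 4·2 + 3)/6 = 12/6 = 2; σ²_Excavation = ((3−1)/6)² = 0.111
te_Foundation = (6 + 4·11 + 16)/6 = 66/6 = 11; σ²_Foundation = ((16−6)/6)² = 2.778
te_Framing = (10 + 4·13 + 16)/6 = 78/6 = 13; σ²_Framing = ((16−10)/6)² = 1.000
te_Roofing = (11 + 4·14 + 29)/6 = 96/6 = 16; σ²_Roofing = ((29−11)/6)² = 9.000
te_Electrical rough-in = (4 + 4·5 + 12)/6 = 36/6 = 6; σ²_Electrical rough-in = ((12−4)/6)² = 1.778
te_Plumbing rough-in = (1 + 4·2 + 9)/6 = 18/6 = 3; σ²_Plumbing rough-in = ((9−1)/6)² = 1.778
te_HVAC install = (1 + 4·2 + 9)/6 = 18/6 = 3; σ²_HVAC install = ((9−1)/6)² = 1.778
te_Insulation = (9 + 4·11 + 19)/6 = 72/6 = 12; σ²_Insulation = ((19−9)/6)² = 2.778
te_Drywall = (7 + 4·9 + 23)/6 = 66/6 = 11; σ²_Drywall = ((23−7)/6)² = 7.111
te_Painting = (4 + 4·7 + 10)/6 = 42/6 = 7; σ²_Painting = ((10−4)/6)² = 1.000

Forward pass:
ES_Excavation = 0; EF_Excavation = 2
ES_Foundation = 0; EF_Foundation = 11
ES_Framing = 0; EF_Framing = 13
ES_Roofing = 0; EF_Roofing = 16
ES_Electrical rough-in = 0; EF_Electrical rough-in = 6
ES_Plumbing rough-in = 2; EF_Plumbing rough-in = 2+3 = 5
ES_HVAC install = 11; EF_HVAC install = 11+3 = 14
ES_Insulation = 2; EF_Insulation = 2+12 = 14
ES_Drywall = 2; EF_Drywall = 2+11 = 13
ES_Painting = max(EF_Foundation=11, EF_Framing=13, EF_Roofing=16, EF_Electrical rough-in=6, EF_Plumbing rough-in=5, EF_HVAC install=14, EF_Insulation=14, EF_Drywall=13) = 16; EF_Painting = 16+7 = 23
Expected project duration μ = 23 weeks. Critical path: Roofing → Painting.

Variances on critical path: σ²_Roofing=9.000, σ²_Painting=1.000.
Largest is σ²_Roofing = 9.000.

Roofing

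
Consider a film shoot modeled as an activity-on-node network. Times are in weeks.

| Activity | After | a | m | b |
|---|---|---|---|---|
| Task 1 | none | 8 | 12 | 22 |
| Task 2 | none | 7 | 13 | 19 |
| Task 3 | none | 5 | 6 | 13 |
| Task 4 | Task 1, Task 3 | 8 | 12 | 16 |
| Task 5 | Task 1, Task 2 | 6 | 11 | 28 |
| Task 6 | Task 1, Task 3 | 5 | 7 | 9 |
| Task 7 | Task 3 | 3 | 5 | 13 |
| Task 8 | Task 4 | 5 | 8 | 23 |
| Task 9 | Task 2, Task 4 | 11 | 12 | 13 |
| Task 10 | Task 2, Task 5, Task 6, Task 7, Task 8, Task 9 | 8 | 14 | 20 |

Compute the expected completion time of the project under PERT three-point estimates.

51 weeks

te_Task 1 = (8 + 4·12 + 22)/6 = 78/6 = 13
te_Task 2 = (7 + 4·13 + 19)/6 = 78/6 = 13
te_Task 3 = (5 + 4·6 + 13)/6 = 42/6 = 7
te_Task 4 = (8 + 4·12 + 16)/6 = 72/6 = 12
te_Task 5 = (6 + 4·11 + 28)/6 = 78/6 = 13
te_Task 6 = (5 + 4·7 + 9)/6 = 42/6 = 7
te_Task 7 = (3 + 4·5 + 13)/6 = 36/6 = 6
te_Task 8 = (5 + 4·8 + 23)/6 = 60/6 = 10
te_Task 9 = (11 + 4·12 + 13)/6 = 72/6 = 12
te_Task 10 = (8 + 4·14 + 20)/6 = 84/6 = 14

Forward pass:
ES_Task 1 = 0; EF_Task 1 = 13
ES_Task 2 = 0; EF_Task 2 = 13
ES_Task 3 = 0; EF_Task 3 = 7
ES_Task 4 = max(EF_Task 1=13, EF_Task 3=7) = 13; EF_Task 4 = 13+12 = 25
ES_Task 5 = max(EF_Task 1=13, EF_Task 2=13) = 13; EF_Task 5 = 13+13 = 26
ES_Task 6 = max(EF_Task 1=13, EF_Task 3=7) = 13; EF_Task 6 = 13+7 = 20
ES_Task 7 = 7; EF_Task 7 = 7+6 = 13
ES_Task 8 = 25; EF_Task 8 = 25+10 = 35
ES_Task 9 = max(EF_Task 2=13, EF_Task 4=25) = 25; EF_Task 9 = 25+12 = 37
ES_Task 10 = max(EF_Task 2=13, EF_Task 5=26, EF_Task 6=20, EF_Task 7=13, EF_Task 8=35, EF_Task 9=37) = 37; EF_Task 10 = 37+14 = 51
Expected project duration μ = 51 weeks. Critical path: Task 1 → Task 4 → Task 9 → Task 10.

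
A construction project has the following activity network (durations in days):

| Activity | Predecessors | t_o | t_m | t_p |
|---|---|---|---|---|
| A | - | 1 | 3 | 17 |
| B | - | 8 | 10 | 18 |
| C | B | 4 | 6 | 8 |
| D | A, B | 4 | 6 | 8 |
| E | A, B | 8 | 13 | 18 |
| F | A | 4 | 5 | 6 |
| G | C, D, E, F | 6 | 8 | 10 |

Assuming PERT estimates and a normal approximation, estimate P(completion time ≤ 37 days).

te_A = (1 + 4·3 + 17)/6 = 30/6 = 5; σ²_A = ((17−1)/6)² = 7.111
te_B = (8 + 4·10 + 18)/6 = 66/6 = 11; σ²_B = ((18−8)/6)² = 2.778
te_C = (4 + 4·6 + 8)/6 = 36/6 = 6; σ²_C = ((8−4)/6)² = 0.444
te_D = (4 + 4·6 + 8)/6 = 36/6 = 6; σ²_D = ((8−4)/6)² = 0.444
te_E = (8 + 4·13 + 18)/6 = 78/6 = 13; σ²_E = ((18−8)/6)² = 2.778
te_F = (4 + 4·5 + 6)/6 = 30/6 = 5; σ²_F = ((6−4)/6)² = 0.111
te_G = (6 + 4·8 + 10)/6 = 48/6 = 8; σ²_G = ((10−6)/6)² = 0.444

Forward pass:
ES_A = 0; EF_A = 5
ES_B = 0; EF_B = 11
ES_C = 11; EF_C = 11+6 = 17
ES_D = max(EF_A=5, EF_B=11) = 11; EF_D = 11+6 = 17
ES_E = max(EF_A=5, EF_B=11) = 11; EF_E = 11+13 = 24
ES_F = 5; EF_F = 5+5 = 10
ES_G = max(EF_C=17, EF_D=17, EF_E=24, EF_F=10) = 24; EF_G = 24+8 = 32
Expected project duration μ = 32 days. Critical path: B → E → G.

Variance along critical path = 2.778 + 2.778 + 0.444 = 6.000; σ = √6.000 = 2.449 days.
Z = (37 − 32) / 2.449 = 2.041
P(T ≤ 37) = Φ(2.041) ≈ 0.979

0.979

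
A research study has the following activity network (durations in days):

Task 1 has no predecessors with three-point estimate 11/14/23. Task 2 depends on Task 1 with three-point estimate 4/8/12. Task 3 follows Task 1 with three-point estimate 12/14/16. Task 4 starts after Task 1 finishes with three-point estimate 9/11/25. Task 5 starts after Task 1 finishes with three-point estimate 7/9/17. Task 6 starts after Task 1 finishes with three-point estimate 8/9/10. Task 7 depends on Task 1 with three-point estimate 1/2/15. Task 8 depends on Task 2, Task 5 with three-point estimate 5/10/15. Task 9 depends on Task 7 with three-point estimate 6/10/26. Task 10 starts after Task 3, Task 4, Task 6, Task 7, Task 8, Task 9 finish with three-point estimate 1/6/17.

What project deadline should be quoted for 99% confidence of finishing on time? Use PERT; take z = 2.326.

te_Task 1 = (11 + 4·14 + 23)/6 = 90/6 = 15; σ²_Task 1 = ((23−11)/6)² = 4.000
te_Task 2 = (4 + 4·8 + 12)/6 = 48/6 = 8; σ²_Task 2 = ((12−4)/6)² = 1.778
te_Task 3 = (12 + 4·14 + 16)/6 = 84/6 = 14; σ²_Task 3 = ((16−12)/6)² = 0.444
te_Task 4 = (9 + 4·11 + 25)/6 = 78/6 = 13; σ²_Task 4 = ((25−9)/6)² = 7.111
te_Task 5 = (7 + 4·9 + 17)/6 = 60/6 = 10; σ²_Task 5 = ((17−7)/6)² = 2.778
te_Task 6 = (8 + 4·9 + 10)/6 = 54/6 = 9; σ²_Task 6 = ((10−8)/6)² = 0.111
te_Task 7 = (1 + 4·2 + 15)/6 = 24/6 = 4; σ²_Task 7 = ((15−1)/6)² = 5.444
te_Task 8 = (5 + 4·10 + 15)/6 = 60/6 = 10; σ²_Task 8 = ((15−5)/6)² = 2.778
te_Task 9 = (6 + 4·10 + 26)/6 = 72/6 = 12; σ²_Task 9 = ((26−6)/6)² = 11.111
te_Task 10 = (1 + 4·6 + 17)/6 = 42/6 = 7; σ²_Task 10 = ((17−1)/6)² = 7.111

Forward pass:
ES_Task 1 = 0; EF_Task 1 = 15
ES_Task 2 = 15; EF_Task 2 = 15+8 = 23
ES_Task 3 = 15; EF_Task 3 = 15+14 = 29
ES_Task 4 = 15; EF_Task 4 = 15+13 = 28
ES_Task 5 = 15; EF_Task 5 = 15+10 = 25
ES_Task 6 = 15; EF_Task 6 = 15+9 = 24
ES_Task 7 = 15; EF_Task 7 = 15+4 = 19
ES_Task 8 = max(EF_Task 2=23, EF_Task 5=25) = 25; EF_Task 8 = 25+10 = 35
ES_Task 9 = 19; EF_Task 9 = 19+12 = 31
ES_Task 10 = max(EF_Task 3=29, EF_Task 4=28, EF_Task 6=24, EF_Task 7=19, EF_Task 8=35, EF_Task 9=31) = 35; EF_Task 10 = 35+7 = 42
Expected project duration μ = 42 days. Critical path: Task 1 → Task 5 → Task 8 → Task 10.

Variance along critical path = 4.000 + 2.778 + 2.778 + 7.111 = 16.667; σ = 4.082 days.
D = μ + z·σ = 42 + 2.326·4.082 = 51.5 days

51.5 days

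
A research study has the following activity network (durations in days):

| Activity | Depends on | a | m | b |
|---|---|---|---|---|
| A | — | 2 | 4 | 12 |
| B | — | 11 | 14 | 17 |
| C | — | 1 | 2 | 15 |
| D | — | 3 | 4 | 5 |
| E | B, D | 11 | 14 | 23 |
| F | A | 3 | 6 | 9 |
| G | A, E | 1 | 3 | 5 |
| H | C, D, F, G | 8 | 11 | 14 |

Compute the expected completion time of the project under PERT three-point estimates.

43 days

te_A = (2 + 4·4 + 12)/6 = 30/6 = 5
te_B = (11 + 4·14 + 17)/6 = 84/6 = 14
te_C = (1 + 4·2 + 15)/6 = 24/6 = 4
te_D = (3 + 4·4 + 5)/6 = 24/6 = 4
te_E = (11 + 4·14 + 23)/6 = 90/6 = 15
te_F = (3 + 4·6 + 9)/6 = 36/6 = 6
te_G = (1 + 4·3 + 5)/6 = 18/6 = 3
te_H = (8 + 4·11 + 14)/6 = 66/6 = 11

Forward pass:
ES_A = 0; EF_A = 5
ES_B = 0; EF_B = 14
ES_C = 0; EF_C = 4
ES_D = 0; EF_D = 4
ES_E = max(EF_B=14, EF_D=4) = 14; EF_E = 14+15 = 29
ES_F = 5; EF_F = 5+6 = 11
ES_G = max(EF_A=5, EF_E=29) = 29; EF_G = 29+3 = 32
ES_H = max(EF_C=4, EF_D=4, EF_F=11, EF_G=32) = 32; EF_H = 32+11 = 43
Expected project duration μ = 43 days. Critical path: B → E → G → H.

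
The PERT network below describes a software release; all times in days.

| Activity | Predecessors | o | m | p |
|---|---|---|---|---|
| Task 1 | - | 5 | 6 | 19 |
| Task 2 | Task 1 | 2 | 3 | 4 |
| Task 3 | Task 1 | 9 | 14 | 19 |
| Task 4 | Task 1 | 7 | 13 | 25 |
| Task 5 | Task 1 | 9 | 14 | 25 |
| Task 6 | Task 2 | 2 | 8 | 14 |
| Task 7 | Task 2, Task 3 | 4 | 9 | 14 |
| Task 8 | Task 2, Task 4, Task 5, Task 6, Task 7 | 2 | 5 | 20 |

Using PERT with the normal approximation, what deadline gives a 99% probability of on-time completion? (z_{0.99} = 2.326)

te_Task 1 = (5 + 4·6 + 19)/6 = 48/6 = 8; σ²_Task 1 = ((19−5)/6)² = 5.444
te_Task 2 = (2 + 4·3 + 4)/6 = 18/6 = 3; σ²_Task 2 = ((4−2)/6)² = 0.111
te_Task 3 = (9 + 4·14 + 19)/6 = 84/6 = 14; σ²_Task 3 = ((19−9)/6)² = 2.778
te_Task 4 = (7 + 4·13 + 25)/6 = 84/6 = 14; σ²_Task 4 = ((25−7)/6)² = 9.000
te_Task 5 = (9 + 4·14 + 25)/6 = 90/6 = 15; σ²_Task 5 = ((25−9)/6)² = 7.111
te_Task 6 = (2 + 4·8 + 14)/6 = 48/6 = 8; σ²_Task 6 = ((14−2)/6)² = 4.000
te_Task 7 = (4 + 4·9 + 14)/6 = 54/6 = 9; σ²_Task 7 = ((14−4)/6)² = 2.778
te_Task 8 = (2 + 4·5 + 20)/6 = 42/6 = 7; σ²_Task 8 = ((20−2)/6)² = 9.000

Forward pass:
ES_Task 1 = 0; EF_Task 1 = 8
ES_Task 2 = 8; EF_Task 2 = 8+3 = 11
ES_Task 3 = 8; EF_Task 3 = 8+14 = 22
ES_Task 4 = 8; EF_Task 4 = 8+14 = 22
ES_Task 5 = 8; EF_Task 5 = 8+15 = 23
ES_Task 6 = 11; EF_Task 6 = 11+8 = 19
ES_Task 7 = max(EF_Task 2=11, EF_Task 3=22) = 22; EF_Task 7 = 22+9 = 31
ES_Task 8 = max(EF_Task 2=11, EF_Task 4=22, EF_Task 5=23, EF_Task 6=19, EF_Task 7=31) = 31; EF_Task 8 = 31+7 = 38
Expected project duration μ = 38 days. Critical path: Task 1 → Task 3 → Task 7 → Task 8.

Variance along critical path = 5.444 + 2.778 + 2.778 + 9.000 = 20.000; σ = 4.472 days.
D = μ + z·σ = 38 + 2.326·4.472 = 48.4 days

48.4 days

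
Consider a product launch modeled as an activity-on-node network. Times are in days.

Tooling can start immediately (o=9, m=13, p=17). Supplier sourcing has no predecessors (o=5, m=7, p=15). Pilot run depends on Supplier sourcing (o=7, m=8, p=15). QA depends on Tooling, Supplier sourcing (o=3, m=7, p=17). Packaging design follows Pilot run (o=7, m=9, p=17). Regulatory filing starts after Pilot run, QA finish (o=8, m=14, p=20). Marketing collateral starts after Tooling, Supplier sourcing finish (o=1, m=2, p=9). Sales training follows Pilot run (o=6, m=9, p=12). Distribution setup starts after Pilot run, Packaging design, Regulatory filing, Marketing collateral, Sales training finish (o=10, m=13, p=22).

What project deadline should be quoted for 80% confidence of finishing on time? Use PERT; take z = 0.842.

52.3 days

te_Tooling = (9 + 4·13 + 17)/6 = 78/6 = 13; σ²_Tooling = ((17−9)/6)² = 1.778
te_Supplier sourcing = (5 + 4·7 + 15)/6 = 48/6 = 8; σ²_Supplier sourcing = ((15−5)/6)² = 2.778
te_Pilot run = (7 + 4·8 + 15)/6 = 54/6 = 9; σ²_Pilot run = ((15−7)/6)² = 1.778
te_QA = (3 + 4·7 + 17)/6 = 48/6 = 8; σ²_QA = ((17−3)/6)² = 5.444
te_Packaging design = (7 + 4·9 + 17)/6 = 60/6 = 10; σ²_Packaging design = ((17−7)/6)² = 2.778
te_Regulatory filing = (8 + 4·14 + 20)/6 = 84/6 = 14; σ²_Regulatory filing = ((20−8)/6)² = 4.000
te_Marketing collateral = (1 + 4·2 + 9)/6 = 18/6 = 3; σ²_Marketing collateral = ((9−1)/6)² = 1.778
te_Sales training = (6 + 4·9 + 12)/6 = 54/6 = 9; σ²_Sales training = ((12−6)/6)² = 1.000
te_Distribution setup = (10 + 4·13 + 22)/6 = 84/6 = 14; σ²_Distribution setup = ((22−10)/6)² = 4.000

Forward pass:
ES_Tooling = 0; EF_Tooling = 13
ES_Supplier sourcing = 0; EF_Supplier sourcing = 8
ES_Pilot run = 8; EF_Pilot run = 8+9 = 17
ES_QA = max(EF_Tooling=13, EF_Supplier sourcing=8) = 13; EF_QA = 13+8 = 21
ES_Packaging design = 17; EF_Packaging design = 17+10 = 27
ES_Regulatory filing = max(EF_Pilot run=17, EF_QA=21) = 21; EF_Regulatory filing = 21+14 = 35
ES_Marketing collateral = max(EF_Tooling=13, EF_Supplier sourcing=8) = 13; EF_Marketing collateral = 13+3 = 16
ES_Sales training = 17; EF_Sales training = 17+9 = 26
ES_Distribution setup = max(EF_Pilot run=17, EF_Packaging design=27, EF_Regulatory filing=35, EF_Marketing collateral=16, EF_Sales training=26) = 35; EF_Distribution setup = 35+14 = 49
Expected project duration μ = 49 days. Critical path: Tooling → QA → Regulatory filing → Distribution setup.

Variance along critical path = 1.778 + 5.444 + 4.000 + 4.000 = 15.222; σ = 3.902 days.
D = μ + z·σ = 49 + 0.842·3.902 = 52.3 days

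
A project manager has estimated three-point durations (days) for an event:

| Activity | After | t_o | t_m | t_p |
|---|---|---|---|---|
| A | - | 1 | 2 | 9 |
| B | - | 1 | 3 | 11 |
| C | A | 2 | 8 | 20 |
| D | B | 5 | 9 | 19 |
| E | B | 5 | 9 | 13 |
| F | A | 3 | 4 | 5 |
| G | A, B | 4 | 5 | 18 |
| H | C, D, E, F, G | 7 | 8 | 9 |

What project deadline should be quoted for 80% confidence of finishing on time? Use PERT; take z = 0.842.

24.4 days

te_A = (1 + 4·2 + 9)/6 = 18/6 = 3; σ²_A = ((9−1)/6)² = 1.778
te_B = (1 + 4·3 + 11)/6 = 24/6 = 4; σ²_B = ((11−1)/6)² = 2.778
te_C = (2 + 4·8 + 20)/6 = 54/6 = 9; σ²_C = ((20−2)/6)² = 9.000
te_D = (5 + 4·9 + 19)/6 = 60/6 = 10; σ²_D = ((19−5)/6)² = 5.444
te_E = (5 + 4·9 + 13)/6 = 54/6 = 9; σ²_E = ((13−5)/6)² = 1.778
te_F = (3 + 4·4 + 5)/6 = 24/6 = 4; σ²_F = ((5−3)/6)² = 0.111
te_G = (4 + 4·5 + 18)/6 = 42/6 = 7; σ²_G = ((18−4)/6)² = 5.444
te_H = (7 + 4·8 + 9)/6 = 48/6 = 8; σ²_H = ((9−7)/6)² = 0.111

Forward pass:
ES_A = 0; EF_A = 3
ES_B = 0; EF_B = 4
ES_C = 3; EF_C = 3+9 = 12
ES_D = 4; EF_D = 4+10 = 14
ES_E = 4; EF_E = 4+9 = 13
ES_F = 3; EF_F = 3+4 = 7
ES_G = max(EF_A=3, EF_B=4) = 4; EF_G = 4+7 = 11
ES_H = max(EF_C=12, EF_D=14, EF_E=13, EF_F=7, EF_G=11) = 14; EF_H = 14+8 = 22
Expected project duration μ = 22 days. Critical path: B → D → H.

Variance along critical path = 2.778 + 5.444 + 0.111 = 8.333; σ = 2.887 days.
D = μ + z·σ = 22 + 0.842·2.887 = 24.4 days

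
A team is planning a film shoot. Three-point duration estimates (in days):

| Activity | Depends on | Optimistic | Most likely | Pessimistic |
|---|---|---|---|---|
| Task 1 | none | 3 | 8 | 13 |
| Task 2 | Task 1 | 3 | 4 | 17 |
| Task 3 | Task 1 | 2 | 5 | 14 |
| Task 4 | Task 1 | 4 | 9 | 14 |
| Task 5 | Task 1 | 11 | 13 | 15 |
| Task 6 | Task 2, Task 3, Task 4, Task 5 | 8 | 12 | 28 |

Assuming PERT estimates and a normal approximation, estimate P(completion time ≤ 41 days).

0.943

te_Task 1 = (3 + 4·8 + 13)/6 = 48/6 = 8; σ²_Task 1 = ((13−3)/6)² = 2.778
te_Task 2 = (3 + 4·4 + 17)/6 = 36/6 = 6; σ²_Task 2 = ((17−3)/6)² = 5.444
te_Task 3 = (2 + 4·5 + 14)/6 = 36/6 = 6; σ²_Task 3 = ((14−2)/6)² = 4.000
te_Task 4 = (4 + 4·9 + 14)/6 = 54/6 = 9; σ²_Task 4 = ((14−4)/6)² = 2.778
te_Task 5 = (11 + 4·13 + 15)/6 = 78/6 = 13; σ²_Task 5 = ((15−11)/6)² = 0.444
te_Task 6 = (8 + 4·12 + 28)/6 = 84/6 = 14; σ²_Task 6 = ((28−8)/6)² = 11.111

Forward pass:
ES_Task 1 = 0; EF_Task 1 = 8
ES_Task 2 = 8; EF_Task 2 = 8+6 = 14
ES_Task 3 = 8; EF_Task 3 = 8+6 = 14
ES_Task 4 = 8; EF_Task 4 = 8+9 = 17
ES_Task 5 = 8; EF_Task 5 = 8+13 = 21
ES_Task 6 = max(EF_Task 2=14, EF_Task 3=14, EF_Task 4=17, EF_Task 5=21) = 21; EF_Task 6 = 21+14 = 35
Expected project duration μ = 35 days. Critical path: Task 1 → Task 5 → Task 6.

Variance along critical path = 2.778 + 0.444 + 11.111 = 14.333; σ = √14.333 = 3.786 days.
Z = (41 − 35) / 3.786 = 1.585
P(T ≤ 41) = Φ(1.585) ≈ 0.943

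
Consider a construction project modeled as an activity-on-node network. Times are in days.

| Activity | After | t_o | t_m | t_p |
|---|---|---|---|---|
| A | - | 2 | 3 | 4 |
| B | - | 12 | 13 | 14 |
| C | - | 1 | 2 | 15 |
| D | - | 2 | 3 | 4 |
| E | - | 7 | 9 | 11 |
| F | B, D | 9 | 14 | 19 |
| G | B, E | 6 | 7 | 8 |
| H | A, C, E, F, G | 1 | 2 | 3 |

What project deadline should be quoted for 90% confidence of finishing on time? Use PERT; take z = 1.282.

31.2 days

te_A = (2 + 4·3 + 4)/6 = 18/6 = 3; σ²_A = ((4−2)/6)² = 0.111
te_B = (12 + 4·13 + 14)/6 = 78/6 = 13; σ²_B = ((14−12)/6)² = 0.111
te_C = (1 + 4·2 + 15)/6 = 24/6 = 4; σ²_C = ((15−1)/6)² = 5.444
te_D = (2 + 4·3 + 4)/6 = 18/6 = 3; σ²_D = ((4−2)/6)² = 0.111
te_E = (7 + 4·9 + 11)/6 = 54/6 = 9; σ²_E = ((11−7)/6)² = 0.444
te_F = (9 + 4·14 + 19)/6 = 84/6 = 14; σ²_F = ((19−9)/6)² = 2.778
te_G = (6 + 4·7 + 8)/6 = 42/6 = 7; σ²_G = ((8−6)/6)² = 0.111
te_H = (1 + 4·2 + 3)/6 = 12/6 = 2; σ²_H = ((3−1)/6)² = 0.111

Forward pass:
ES_A = 0; EF_A = 3
ES_B = 0; EF_B = 13
ES_C = 0; EF_C = 4
ES_D = 0; EF_D = 3
ES_E = 0; EF_E = 9
ES_F = max(EF_B=13, EF_D=3) = 13; EF_F = 13+14 = 27
ES_G = max(EF_B=13, EF_E=9) = 13; EF_G = 13+7 = 20
ES_H = max(EF_A=3, EF_C=4, EF_E=9, EF_F=27, EF_G=20) = 27; EF_H = 27+2 = 29
Expected project duration μ = 29 days. Critical path: B → F → H.

Variance along critical path = 0.111 + 2.778 + 0.111 = 3.000; σ = 1.732 days.
D = μ + z·σ = 29 + 1.282·1.732 = 31.2 days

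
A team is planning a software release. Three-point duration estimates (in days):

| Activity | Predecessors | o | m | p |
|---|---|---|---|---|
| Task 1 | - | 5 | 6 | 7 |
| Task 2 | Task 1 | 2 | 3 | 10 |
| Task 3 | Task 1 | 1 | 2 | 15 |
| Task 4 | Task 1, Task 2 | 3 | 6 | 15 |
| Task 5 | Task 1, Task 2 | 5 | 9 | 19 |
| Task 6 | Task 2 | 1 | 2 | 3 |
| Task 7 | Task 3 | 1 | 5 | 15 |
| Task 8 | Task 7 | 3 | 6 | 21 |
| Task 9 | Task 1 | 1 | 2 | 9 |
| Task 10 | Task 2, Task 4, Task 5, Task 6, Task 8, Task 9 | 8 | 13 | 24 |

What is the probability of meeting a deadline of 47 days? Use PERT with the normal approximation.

te_Task 1 = (5 + 4·6 + 7)/6 = 36/6 = 6; σ²_Task 1 = ((7−5)/6)² = 0.111
te_Task 2 = (2 + 4·3 + 10)/6 = 24/6 = 4; σ²_Task 2 = ((10−2)/6)² = 1.778
te_Task 3 = (1 + 4·2 + 15)/6 = 24/6 = 4; σ²_Task 3 = ((15−1)/6)² = 5.444
te_Task 4 = (3 + 4·6 + 15)/6 = 42/6 = 7; σ²_Task 4 = ((15−3)/6)² = 4.000
te_Task 5 = (5 + 4·9 + 19)/6 = 60/6 = 10; σ²_Task 5 = ((19−5)/6)² = 5.444
te_Task 6 = (1 + 4·2 + 3)/6 = 12/6 = 2; σ²_Task 6 = ((3−1)/6)² = 0.111
te_Task 7 = (1 + 4·5 + 15)/6 = 36/6 = 6; σ²_Task 7 = ((15−1)/6)² = 5.444
te_Task 8 = (3 + 4·6 + 21)/6 = 48/6 = 8; σ²_Task 8 = ((21−3)/6)² = 9.000
te_Task 9 = (1 + 4·2 + 9)/6 = 18/6 = 3; σ²_Task 9 = ((9−1)/6)² = 1.778
te_Task 10 = (8 + 4·13 + 24)/6 = 84/6 = 14; σ²_Task 10 = ((24−8)/6)² = 7.111

Forward pass:
ES_Task 1 = 0; EF_Task 1 = 6
ES_Task 2 = 6; EF_Task 2 = 6+4 = 10
ES_Task 3 = 6; EF_Task 3 = 6+4 = 10
ES_Task 4 = max(EF_Task 1=6, EF_Task 2=10) = 10; EF_Task 4 = 10+7 = 17
ES_Task 5 = max(EF_Task 1=6, EF_Task 2=10) = 10; EF_Task 5 = 10+10 = 20
ES_Task 6 = 10; EF_Task 6 = 10+2 = 12
ES_Task 7 = 10; EF_Task 7 = 10+6 = 16
ES_Task 8 = 16; EF_Task 8 = 16+8 = 24
ES_Task 9 = 6; EF_Task 9 = 6+3 = 9
ES_Task 10 = max(EF_Task 2=10, EF_Task 4=17, EF_Task 5=20, EF_Task 6=12, EF_Task 8=24, EF_Task 9=9) = 24; EF_Task 10 = 24+14 = 38
Expected project duration μ = 38 days. Critical path: Task 1 → Task 3 → Task 7 → Task 8 → Task 10.

Variance along critical path = 0.111 + 5.444 + 5.444 + 9.000 + 7.111 = 27.111; σ = √27.111 = 5.207 days.
Z = (47 − 38) / 5.207 = 1.728
P(T ≤ 47) = Φ(1.728) ≈ 0.958

0.958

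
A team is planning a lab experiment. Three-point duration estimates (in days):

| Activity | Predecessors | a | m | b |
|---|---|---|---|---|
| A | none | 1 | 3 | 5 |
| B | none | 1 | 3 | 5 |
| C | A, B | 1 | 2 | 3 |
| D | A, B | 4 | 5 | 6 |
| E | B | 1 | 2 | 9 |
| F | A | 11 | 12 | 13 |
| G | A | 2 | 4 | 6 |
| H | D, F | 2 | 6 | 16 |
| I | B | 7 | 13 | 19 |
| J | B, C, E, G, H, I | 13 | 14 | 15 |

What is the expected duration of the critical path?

36 days

te_A = (1 + 4·3 + 5)/6 = 18/6 = 3
te_B = (1 + 4·3 + 5)/6 = 18/6 = 3
te_C = (1 + 4·2 + 3)/6 = 12/6 = 2
te_D = (4 + 4·5 + 6)/6 = 30/6 = 5
te_E = (1 + 4·2 + 9)/6 = 18/6 = 3
te_F = (11 + 4·12 + 13)/6 = 72/6 = 12
te_G = (2 + 4·4 + 6)/6 = 24/6 = 4
te_H = (2 + 4·6 + 16)/6 = 42/6 = 7
te_I = (7 + 4·13 + 19)/6 = 78/6 = 13
te_J = (13 + 4·14 + 15)/6 = 84/6 = 14

Forward pass:
ES_A = 0; EF_A = 3
ES_B = 0; EF_B = 3
ES_C = max(EF_A=3, EF_B=3) = 3; EF_C = 3+2 = 5
ES_D = max(EF_A=3, EF_B=3) = 3; EF_D = 3+5 = 8
ES_E = 3; EF_E = 3+3 = 6
ES_F = 3; EF_F = 3+12 = 15
ES_G = 3; EF_G = 3+4 = 7
ES_H = max(EF_D=8, EF_F=15) = 15; EF_H = 15+7 = 22
ES_I = 3; EF_I = 3+13 = 16
ES_J = max(EF_B=3, EF_C=5, EF_E=6, EF_G=7, EF_H=22, EF_I=16) = 22; EF_J = 22+14 = 36
Expected project duration μ = 36 days. Critical path: A → F → H → J.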